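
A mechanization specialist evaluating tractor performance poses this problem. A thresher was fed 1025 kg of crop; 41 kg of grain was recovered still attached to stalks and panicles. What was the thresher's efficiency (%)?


eta = (total - unthreshed) / total * 100
    = (1025 - 41) / 1025 * 100
    = 984 / 1025 * 100
    = 96%


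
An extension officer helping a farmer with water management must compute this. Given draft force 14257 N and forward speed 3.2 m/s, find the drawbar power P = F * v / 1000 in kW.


P = F * v / 1000
  = 14257 * 3.2 / 1000
  = 45622.40 / 1000
  = 45.62 kW


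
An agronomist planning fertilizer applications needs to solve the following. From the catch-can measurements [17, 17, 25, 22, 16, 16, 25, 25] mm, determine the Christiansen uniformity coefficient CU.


xbar = 163 / 8 = 20.375
sum|xi - xbar| = 31
CU = 100 * (1 - 31 / (8 * 20.375))
   = 100 * (1 - 0.1902)
   = 80.98%


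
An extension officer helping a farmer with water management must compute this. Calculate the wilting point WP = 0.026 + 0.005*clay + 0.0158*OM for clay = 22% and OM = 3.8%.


WP = 0.026 + 0.005*22 + 0.0158*3.8
   = 0.026 + 0.1100 + 0.0600
   = 0.1960


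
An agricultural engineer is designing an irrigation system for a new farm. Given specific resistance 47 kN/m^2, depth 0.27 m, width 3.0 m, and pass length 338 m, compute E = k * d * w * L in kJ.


E = k * d * w * L
  = 47 * 0.27 * 3.0 * 338
  = 12867.66 kJ


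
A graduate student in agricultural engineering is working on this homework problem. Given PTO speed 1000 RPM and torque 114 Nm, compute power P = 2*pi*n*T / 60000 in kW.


P = 2*pi*n*T / 60000
  = 2*pi * 1000 * 114 / 60000
  = 716283.13 / 60000
  = 11.94 kW


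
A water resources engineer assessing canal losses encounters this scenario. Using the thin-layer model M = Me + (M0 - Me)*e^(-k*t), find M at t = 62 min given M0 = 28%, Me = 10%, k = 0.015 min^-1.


M = Me + (M0 - Me) * e^(-k*t)
  = 10 + (28 - 10) * e^(-0.015*62)
  = 10 + 18 * e^(-0.930)
  = 10 + 18 * 0.39455
  = 10 + 7.1020
  = 17.10%


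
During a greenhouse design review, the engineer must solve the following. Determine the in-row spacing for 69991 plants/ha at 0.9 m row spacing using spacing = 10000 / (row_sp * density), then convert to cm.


spacing = 10000 / (row_sp * density)
        = 10000 / (0.9 * 69991)
        = 10000 / 62991.90
        = 0.15875 m = 15.88 cm


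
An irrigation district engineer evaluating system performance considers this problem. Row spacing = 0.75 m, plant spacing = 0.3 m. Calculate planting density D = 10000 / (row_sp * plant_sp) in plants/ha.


D = 10000 / (row_sp * plant_sp)
  = 10000 / (0.75 * 0.3)
  = 10000 / 0.2250
  = 44444.44 plants/ha


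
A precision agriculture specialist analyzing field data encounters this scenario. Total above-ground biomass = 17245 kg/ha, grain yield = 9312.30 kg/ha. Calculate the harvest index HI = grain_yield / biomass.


HI = grain_yield / biomass
   = 9312.30 / 17245
   = 0.54


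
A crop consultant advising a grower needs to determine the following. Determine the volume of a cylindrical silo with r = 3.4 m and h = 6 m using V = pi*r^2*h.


V = pi * r^2 * h
  = pi * 3.4^2 * 6
  = pi * 11.56 * 6
  = 217.90 m^3


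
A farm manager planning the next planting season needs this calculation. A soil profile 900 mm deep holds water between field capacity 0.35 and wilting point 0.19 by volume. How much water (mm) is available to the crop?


AW = (FC - WP) * D
   = (0.35 - 0.19) * 900
   = 0.16 * 900
   = 144 mm


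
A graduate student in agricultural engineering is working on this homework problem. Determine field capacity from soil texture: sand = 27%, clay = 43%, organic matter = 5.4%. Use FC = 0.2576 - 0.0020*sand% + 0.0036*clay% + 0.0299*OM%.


FC = 0.2576 - 0.0020*27 + 0.0036*43 + 0.0299*5.4
   = 0.2576 - 0.0540 + 0.1548 + 0.1615
   = 0.5199


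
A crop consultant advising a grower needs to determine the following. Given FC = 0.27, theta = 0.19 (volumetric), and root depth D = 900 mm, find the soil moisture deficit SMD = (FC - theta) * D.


SMD = (FC - theta) * D
    = (0.27 - 0.19) * 900
    = 0.080 * 900
    = 72 mm


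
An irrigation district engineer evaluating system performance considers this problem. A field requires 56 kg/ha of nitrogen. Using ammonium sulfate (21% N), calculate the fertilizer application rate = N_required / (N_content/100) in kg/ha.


Rate = N_required / (N_content / 100)
     = 56 / (21 / 100)
     = 56 / 0.21
     = 266.67 kg/ha


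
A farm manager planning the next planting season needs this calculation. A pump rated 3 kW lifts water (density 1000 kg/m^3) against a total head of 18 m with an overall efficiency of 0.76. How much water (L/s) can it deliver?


Q = (P * 1000 * eta) / (rho * g * H)
  = (3 * 1000 * 0.76) / (1000 * 9.81 * 18)
  = 2280 / 176580
  = 0.01291 m^3/s = 12.91 L/s


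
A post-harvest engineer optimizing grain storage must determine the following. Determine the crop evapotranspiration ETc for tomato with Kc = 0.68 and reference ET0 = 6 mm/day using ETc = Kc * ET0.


ETc = Kc * ET0
    = 0.68 * 6
    = 4.08 mm/day


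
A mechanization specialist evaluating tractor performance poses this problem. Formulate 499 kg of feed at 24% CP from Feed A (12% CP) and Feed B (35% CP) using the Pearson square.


parts_A = CP_b - target = 35 - 24 = 11
parts_B = target - CP_a = 24 - 12 = 12
total_parts = 11 + 12 = 23
Feed A = 499 * 11 / 23 = 238.65 kg
Feed B = 499 * 12 / 23 = 260.35 kg

238.65 kg


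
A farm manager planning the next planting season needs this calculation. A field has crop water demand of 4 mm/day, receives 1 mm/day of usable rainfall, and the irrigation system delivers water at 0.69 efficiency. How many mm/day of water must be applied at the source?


IWR = (ETc - Pe) / Ea
    = (4 - 1) / 0.69
    = 3 / 0.69
    = 4.35 mm/day


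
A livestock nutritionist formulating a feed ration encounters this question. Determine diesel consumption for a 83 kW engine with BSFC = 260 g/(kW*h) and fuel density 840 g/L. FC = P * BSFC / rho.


FC = P * BSFC / rho_fuel
   = 83 * 260 / 840
   = 21580 / 840
   = 25.69 L/h


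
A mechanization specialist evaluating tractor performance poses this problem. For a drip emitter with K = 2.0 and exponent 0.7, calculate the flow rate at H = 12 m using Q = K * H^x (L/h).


Q = K * H^x
  = 2.0 * 12^0.7
  = 2.0 * 5.6941
  = 11.39 L/h


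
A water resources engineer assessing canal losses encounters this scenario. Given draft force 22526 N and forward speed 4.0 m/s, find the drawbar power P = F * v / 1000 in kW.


P = F * v / 1000
  = 22526 * 4.0 / 1000
  = 90104 / 1000
  = 90.10 kW


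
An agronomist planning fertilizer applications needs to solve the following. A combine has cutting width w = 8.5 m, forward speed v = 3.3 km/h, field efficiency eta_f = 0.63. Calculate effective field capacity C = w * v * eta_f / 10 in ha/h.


C = w * v * eta_f / 10
  = 8.5 * 3.3 * 0.63 / 10
  = 17.67 / 10
  = 1.77 ha/h


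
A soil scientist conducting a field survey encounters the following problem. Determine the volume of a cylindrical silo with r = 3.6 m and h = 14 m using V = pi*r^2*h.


V = pi * r^2 * h
  = pi * 3.6^2 * 14
  = pi * 12.96 * 14
  = 570.01 m^3


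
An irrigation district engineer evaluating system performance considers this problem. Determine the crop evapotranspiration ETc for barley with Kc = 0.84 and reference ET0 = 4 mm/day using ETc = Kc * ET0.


ETc = Kc * ET0
    = 0.84 * 4
    = 3.36 mm/day


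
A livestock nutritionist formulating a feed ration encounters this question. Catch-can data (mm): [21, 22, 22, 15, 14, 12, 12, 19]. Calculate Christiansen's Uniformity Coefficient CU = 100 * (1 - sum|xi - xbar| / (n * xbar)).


xbar = 137 / 8 = 17.125
sum|xi - xbar| = 31
CU = 100 * (1 - 31 / (8 * 17.125))
   = 100 * (1 - 0.2263)
   = 77.37%


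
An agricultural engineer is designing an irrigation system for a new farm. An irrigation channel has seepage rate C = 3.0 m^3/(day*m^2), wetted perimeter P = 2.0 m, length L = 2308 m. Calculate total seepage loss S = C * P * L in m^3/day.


S = C * P * L
  = 3.0 * 2.0 * 2308
  = 13848 m^3/day


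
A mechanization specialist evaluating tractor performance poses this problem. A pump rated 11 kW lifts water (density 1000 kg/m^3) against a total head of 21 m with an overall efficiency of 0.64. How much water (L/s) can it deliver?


Q = (P * 1000 * eta) / (rho * g * H)
  = (11 * 1000 * 0.64) / (1000 * 9.81 * 21)
  = 7040 / 206010
  = 0.03417 m^3/s = 34.17 L/s


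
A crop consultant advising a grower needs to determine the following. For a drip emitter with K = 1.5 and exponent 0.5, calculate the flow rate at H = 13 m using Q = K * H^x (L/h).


Q = K * H^x
  = 1.5 * 13^0.5
  = 1.5 * 3.6056
  = 5.41 L/h


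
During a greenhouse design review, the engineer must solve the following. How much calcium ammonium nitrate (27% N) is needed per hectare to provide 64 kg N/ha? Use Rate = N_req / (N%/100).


Rate = N_required / (N_content / 100)
     = 64 / (27 / 100)
     = 64 / 0.27
     = 237.04 kg/ha


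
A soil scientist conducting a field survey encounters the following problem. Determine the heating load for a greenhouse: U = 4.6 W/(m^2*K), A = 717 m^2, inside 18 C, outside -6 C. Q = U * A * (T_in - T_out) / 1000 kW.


dT = 18 - (-6) = 24 K
Q = U * A * dT
  = 4.6 * 717 * 24
  = 79156.80 W = 79.16 kW


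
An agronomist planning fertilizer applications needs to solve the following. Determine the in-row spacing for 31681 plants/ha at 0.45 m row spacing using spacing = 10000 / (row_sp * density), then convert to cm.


spacing = 10000 / (row_sp * density)
        = 10000 / (0.45 * 31681)
        = 10000 / 14256.45
        = 0.70144 m = 70.14 cm


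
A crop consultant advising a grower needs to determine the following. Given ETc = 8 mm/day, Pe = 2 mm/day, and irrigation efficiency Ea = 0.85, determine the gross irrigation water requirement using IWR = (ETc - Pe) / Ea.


IWR = (ETc - Pe) / Ea
    = (8 - 2) / 0.85
    = 6 / 0.85
    = 7.06 mm/day


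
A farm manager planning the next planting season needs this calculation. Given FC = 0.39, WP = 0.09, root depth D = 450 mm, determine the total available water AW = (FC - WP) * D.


AW = (FC - WP) * D
   = (0.39 - 0.09) * 450
   = 0.30 * 450
   = 135 mm


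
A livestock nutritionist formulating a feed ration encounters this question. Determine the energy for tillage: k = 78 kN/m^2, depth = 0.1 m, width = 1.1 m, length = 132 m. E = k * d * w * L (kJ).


E = k * d * w * L
  = 78 * 0.1 * 1.1 * 132
  = 1132.56 kJ


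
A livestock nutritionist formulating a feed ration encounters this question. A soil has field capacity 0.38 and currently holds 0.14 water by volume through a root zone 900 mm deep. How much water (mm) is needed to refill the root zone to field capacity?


SMD = (FC - theta) * D
    = (0.38 - 0.14) * 900
    = 0.240 * 900
    = 216 mm


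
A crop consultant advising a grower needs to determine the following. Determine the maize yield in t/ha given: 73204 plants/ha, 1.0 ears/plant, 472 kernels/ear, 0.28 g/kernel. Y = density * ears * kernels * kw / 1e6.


Y = density * ears * kernels * kw
  = 73204 * 1.0 * 472 * 0.28 g/ha
  = 9674640.64 g/ha
  = 9674.64 kg/ha = 9.67 t/ha


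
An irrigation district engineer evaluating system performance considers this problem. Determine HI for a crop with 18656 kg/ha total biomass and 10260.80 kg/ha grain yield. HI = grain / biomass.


HI = grain_yield / biomass
   = 10260.80 / 18656
   = 0.55


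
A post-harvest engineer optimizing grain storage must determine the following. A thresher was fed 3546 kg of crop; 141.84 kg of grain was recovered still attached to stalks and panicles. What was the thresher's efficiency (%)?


eta = (total - unthreshed) / total * 100
    = (3546 - 141.84) / 3546 * 100
    = 3404.16 / 3546 * 100
    = 96%


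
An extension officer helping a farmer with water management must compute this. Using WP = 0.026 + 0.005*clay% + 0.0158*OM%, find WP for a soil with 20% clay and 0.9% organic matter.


WP = 0.026 + 0.005*20 + 0.0158*0.9
   = 0.026 + 0.1000 + 0.0142
   = 0.1402


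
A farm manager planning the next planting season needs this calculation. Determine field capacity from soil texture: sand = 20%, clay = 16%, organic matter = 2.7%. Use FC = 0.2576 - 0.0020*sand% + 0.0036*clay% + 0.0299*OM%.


FC = 0.2576 - 0.0020*20 + 0.0036*16 + 0.0299*2.7
   = 0.2576 - 0.0400 + 0.0576 + 0.0807
   = 0.3559


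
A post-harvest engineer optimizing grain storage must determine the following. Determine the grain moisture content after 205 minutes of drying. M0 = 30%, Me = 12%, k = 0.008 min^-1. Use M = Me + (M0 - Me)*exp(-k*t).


M = Me + (M0 - Me) * e^(-k*t)
  = 12 + (30 - 12) * e^(-0.008*205)
  = 12 + 18 * e^(-1.640)
  = 12 + 18 * 0.19398
  = 12 + 3.4916
  = 15.49%


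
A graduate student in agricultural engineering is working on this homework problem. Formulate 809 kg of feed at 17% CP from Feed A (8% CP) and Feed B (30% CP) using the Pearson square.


parts_A = CP_b - target = 30 - 17 = 13
parts_B = target - CP_a = 17 - 8 = 9
total_parts = 13 + 9 = 22
Feed A = 809 * 13 / 22 = 478.05 kg
Feed B = 809 * 9 / 22 = 330.95 kg

478.05 kg


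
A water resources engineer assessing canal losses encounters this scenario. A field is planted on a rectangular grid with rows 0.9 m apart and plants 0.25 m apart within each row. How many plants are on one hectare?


D = 10000 / (row_sp * plant_sp)
  = 10000 / (0.9 * 0.25)
  = 10000 / 0.2250
  = 44444.44 plants/ha


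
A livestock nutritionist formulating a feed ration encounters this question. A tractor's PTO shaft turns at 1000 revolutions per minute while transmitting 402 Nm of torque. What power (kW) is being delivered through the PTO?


P = 2*pi*n*T / 60000
  = 2*pi * 1000 * 402 / 60000
  = 2525840.49 / 60000
  = 42.10 kW


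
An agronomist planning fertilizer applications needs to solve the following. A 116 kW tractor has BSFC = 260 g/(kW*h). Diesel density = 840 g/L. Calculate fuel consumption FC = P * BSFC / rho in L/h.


FC = P * BSFC / rho_fuel
   = 116 * 260 / 840
   = 30160 / 840
   = 35.90 L/h


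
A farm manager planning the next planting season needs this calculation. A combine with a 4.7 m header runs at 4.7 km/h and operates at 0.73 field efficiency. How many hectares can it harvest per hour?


C = w * v * eta_f / 10
  = 4.7 * 4.7 * 0.73 / 10
  = 16.13 / 10
  = 1.61 ha/h


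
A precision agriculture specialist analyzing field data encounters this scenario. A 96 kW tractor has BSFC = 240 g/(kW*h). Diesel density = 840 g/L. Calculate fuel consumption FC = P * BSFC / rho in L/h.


FC = P * BSFC / rho_fuel
   = 96 * 240 / 840
   = 23040 / 840
   = 27.43 L/h


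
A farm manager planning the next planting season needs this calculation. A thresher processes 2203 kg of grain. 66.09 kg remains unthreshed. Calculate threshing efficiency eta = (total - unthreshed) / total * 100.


eta = (total - unthreshed) / total * 100
    = (2203 - 66.09) / 2203 * 100
    = 2136.91 / 2203 * 100
    = 97%


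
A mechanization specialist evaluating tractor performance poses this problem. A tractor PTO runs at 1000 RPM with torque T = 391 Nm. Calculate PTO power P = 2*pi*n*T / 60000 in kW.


P = 2*pi*n*T / 60000
  = 2*pi * 1000 * 391 / 60000
  = 2456725.46 / 60000
  = 40.95 kW


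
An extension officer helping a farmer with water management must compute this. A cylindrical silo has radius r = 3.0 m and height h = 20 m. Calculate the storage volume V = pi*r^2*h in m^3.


V = pi * r^2 * h
  = pi * 3.0^2 * 20
  = pi * 9 * 20
  = 565.49 m^3


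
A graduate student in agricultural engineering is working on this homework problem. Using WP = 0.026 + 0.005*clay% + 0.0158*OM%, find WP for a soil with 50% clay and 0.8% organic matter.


WP = 0.026 + 0.005*50 + 0.0158*0.8
   = 0.026 + 0.2500 + 0.0126
   = 0.2886


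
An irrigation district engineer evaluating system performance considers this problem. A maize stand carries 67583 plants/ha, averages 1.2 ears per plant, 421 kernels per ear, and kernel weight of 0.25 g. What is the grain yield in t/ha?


Y = density * ears * kernels * kw
  = 67583 * 1.2 * 421 * 0.25 g/ha
  = 8535732.90 g/ha
  = 8535.73 kg/ha = 8.54 t/ha


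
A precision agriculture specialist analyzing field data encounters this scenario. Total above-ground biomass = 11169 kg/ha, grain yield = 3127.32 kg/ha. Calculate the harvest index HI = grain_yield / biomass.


HI = grain_yield / biomass
   = 3127.32 / 11169
   = 0.28


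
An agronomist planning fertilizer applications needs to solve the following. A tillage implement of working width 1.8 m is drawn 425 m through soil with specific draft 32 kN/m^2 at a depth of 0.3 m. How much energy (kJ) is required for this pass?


E = k * d * w * L
  = 32 * 0.3 * 1.8 * 425
  = 7344 kJ


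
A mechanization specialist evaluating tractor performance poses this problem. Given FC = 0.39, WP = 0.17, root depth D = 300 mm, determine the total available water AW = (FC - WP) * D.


AW = (FC - WP) * D
   = (0.39 - 0.17) * 300
   = 0.22 * 300
   = 66 mm


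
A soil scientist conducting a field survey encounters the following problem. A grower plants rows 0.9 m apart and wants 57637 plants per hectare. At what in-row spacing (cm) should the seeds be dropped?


spacing = 10000 / (row_sp * density)
        = 10000 / (0.9 * 57637)
        = 10000 / 51873.30
        = 0.19278 m = 19.28 cm


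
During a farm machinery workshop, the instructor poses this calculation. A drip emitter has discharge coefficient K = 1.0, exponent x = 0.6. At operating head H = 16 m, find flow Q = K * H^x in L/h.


Q = K * H^x
  = 1.0 * 16^0.6
  = 1.0 * 5.2780
  = 5.28 L/h


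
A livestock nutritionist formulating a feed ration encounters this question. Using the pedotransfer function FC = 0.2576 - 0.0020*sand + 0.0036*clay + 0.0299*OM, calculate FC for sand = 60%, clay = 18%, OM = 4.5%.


FC = 0.2576 - 0.0020*60 + 0.0036*18 + 0.0299*4.5
   = 0.2576 - 0.1200 + 0.0648 + 0.1346
   = 0.3370


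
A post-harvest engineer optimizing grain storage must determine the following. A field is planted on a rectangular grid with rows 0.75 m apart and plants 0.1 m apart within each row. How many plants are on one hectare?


D = 10000 / (row_sp * plant_sp)
  = 10000 / (0.75 * 0.1)
  = 10000 / 0.0750
  = 133333.33 plants/ha


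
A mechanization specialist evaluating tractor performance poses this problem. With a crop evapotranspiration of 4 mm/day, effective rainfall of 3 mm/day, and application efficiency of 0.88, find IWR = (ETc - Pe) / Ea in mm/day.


IWR = (ETc - Pe) / Ea
    = (4 - 3) / 0.88
    = 1 / 0.88
    = 1.14 mm/day


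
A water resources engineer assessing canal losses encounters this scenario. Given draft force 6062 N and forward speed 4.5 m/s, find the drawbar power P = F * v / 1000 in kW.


P = F * v / 1000
  = 6062 * 4.5 / 1000
  = 27279 / 1000
  = 27.28 kW


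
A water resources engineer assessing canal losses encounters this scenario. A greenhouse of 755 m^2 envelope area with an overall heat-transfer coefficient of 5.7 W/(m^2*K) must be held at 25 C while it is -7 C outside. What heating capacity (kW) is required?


dT = 25 - (-7) = 32 K
Q = U * A * dT
  = 5.7 * 755 * 32
  = 137712 W = 137.71 kW


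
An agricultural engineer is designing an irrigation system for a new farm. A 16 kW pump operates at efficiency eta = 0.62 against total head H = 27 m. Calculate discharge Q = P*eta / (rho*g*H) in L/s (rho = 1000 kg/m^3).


Q = (P * 1000 * eta) / (rho * g * H)
  = (16 * 1000 * 0.62) / (1000 * 9.81 * 27)
  = 9920 / 264870
  = 0.03745 m^3/s = 37.45 L/s


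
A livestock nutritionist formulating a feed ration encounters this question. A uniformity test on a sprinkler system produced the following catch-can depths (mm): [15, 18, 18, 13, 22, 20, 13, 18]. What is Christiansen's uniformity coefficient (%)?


xbar = 137 / 8 = 17.125
sum|xi - xbar| = 20.750
CU = 100 * (1 - 20.750 / (8 * 17.125))
   = 100 * (1 - 0.1515)
   = 84.85%


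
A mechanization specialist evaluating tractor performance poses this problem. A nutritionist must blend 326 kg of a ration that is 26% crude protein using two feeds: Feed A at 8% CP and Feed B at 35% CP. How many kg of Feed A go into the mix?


parts_A = CP_b - target = 35 - 26 = 9
parts_B = target - CP_a = 26 - 8 = 18
total_parts = 9 + 18 = 27
Feed A = 326 * 9 / 27 = 108.67 kg
Feed B = 326 * 18 / 27 = 217.33 kg

108.67 kg


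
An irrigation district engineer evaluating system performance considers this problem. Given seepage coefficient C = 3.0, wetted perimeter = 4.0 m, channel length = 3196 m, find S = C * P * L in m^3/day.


S = C * P * L
  = 3.0 * 4.0 * 3196
  = 38352 m^3/day


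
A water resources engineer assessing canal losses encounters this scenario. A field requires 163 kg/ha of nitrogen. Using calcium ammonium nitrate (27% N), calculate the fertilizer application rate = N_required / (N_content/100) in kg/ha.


Rate = N_required / (N_content / 100)
     = 163 / (27 / 100)
     = 163 / 0.27
     = 603.70 kg/ha


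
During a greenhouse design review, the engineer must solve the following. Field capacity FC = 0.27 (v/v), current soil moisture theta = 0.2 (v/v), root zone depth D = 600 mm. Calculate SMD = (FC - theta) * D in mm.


SMD = (FC - theta) * D
    = (0.27 - 0.2) * 600
    = 0.070 * 600
    = 42 mm


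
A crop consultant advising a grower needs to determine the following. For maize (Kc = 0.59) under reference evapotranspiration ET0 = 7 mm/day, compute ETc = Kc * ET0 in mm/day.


ETc = Kc * ET0
    = 0.59 * 7
    = 4.13 mm/day


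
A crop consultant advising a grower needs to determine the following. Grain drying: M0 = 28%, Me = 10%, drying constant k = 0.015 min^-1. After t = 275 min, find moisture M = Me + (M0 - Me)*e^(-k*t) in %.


M = Me + (M0 - Me) * e^(-k*t)
  = 10 + (28 - 10) * e^(-0.015*275)
  = 10 + 18 * e^(-4.125)
  = 10 + 18 * 0.01616
  = 10 + 0.2909
  = 10.29%


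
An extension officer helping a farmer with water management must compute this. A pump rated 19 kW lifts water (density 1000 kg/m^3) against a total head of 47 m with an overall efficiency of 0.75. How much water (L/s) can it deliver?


Q = (P * 1000 * eta) / (rho * g * H)
  = (19 * 1000 * 0.75) / (1000 * 9.81 * 47)
  = 14250 / 461070
  = 0.03091 m^3/s = 30.91 L/s


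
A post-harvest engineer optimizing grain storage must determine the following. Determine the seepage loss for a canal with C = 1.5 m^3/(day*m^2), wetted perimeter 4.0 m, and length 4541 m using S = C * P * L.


S = C * P * L
  = 1.5 * 4.0 * 4541
  = 27246 m^3/day


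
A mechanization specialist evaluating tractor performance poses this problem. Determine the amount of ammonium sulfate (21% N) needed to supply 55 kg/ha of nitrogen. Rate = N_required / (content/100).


Rate = N_required / (N_content / 100)
     = 55 / (21 / 100)
     = 55 / 0.21
     = 261.90 kg/ha


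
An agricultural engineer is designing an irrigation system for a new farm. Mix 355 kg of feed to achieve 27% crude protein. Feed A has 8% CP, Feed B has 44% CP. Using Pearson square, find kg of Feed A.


parts_A = CP_b - target = 44 - 27 = 17
parts_B = target - CP_a = 27 - 8 = 19
total_parts = 17 + 19 = 36
Feed A = 355 * 17 / 36 = 167.64 kg
Feed B = 355 * 19 / 36 = 187.36 kg

167.64 kg


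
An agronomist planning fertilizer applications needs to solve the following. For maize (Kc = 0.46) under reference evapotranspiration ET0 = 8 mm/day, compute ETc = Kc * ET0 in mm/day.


ETc = Kc * ET0
    = 0.46 * 8
    = 3.68 mm/day


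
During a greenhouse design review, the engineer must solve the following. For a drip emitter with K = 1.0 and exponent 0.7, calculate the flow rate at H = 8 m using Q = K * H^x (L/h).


Q = K * H^x
  = 1.0 * 8^0.7
  = 1.0 * 4.2871
  = 4.29 L/h


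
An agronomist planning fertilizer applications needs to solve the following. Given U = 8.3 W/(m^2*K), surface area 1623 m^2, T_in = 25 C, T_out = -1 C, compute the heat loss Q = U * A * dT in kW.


dT = 25 - (-1) = 26 K
Q = U * A * dT
  = 8.3 * 1623 * 26
  = 350243.40 W = 350.24 kW


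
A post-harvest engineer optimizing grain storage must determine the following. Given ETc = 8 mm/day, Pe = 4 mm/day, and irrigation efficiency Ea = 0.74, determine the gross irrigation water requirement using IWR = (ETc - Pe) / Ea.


IWR = (ETc - Pe) / Ea
    = (8 - 4) / 0.74
    = 4 / 0.74
    = 5.41 mm/day


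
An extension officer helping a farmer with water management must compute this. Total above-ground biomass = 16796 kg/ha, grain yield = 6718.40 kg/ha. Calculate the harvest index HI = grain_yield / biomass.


HI = grain_yield / biomass
   = 6718.40 / 16796
   = 0.40


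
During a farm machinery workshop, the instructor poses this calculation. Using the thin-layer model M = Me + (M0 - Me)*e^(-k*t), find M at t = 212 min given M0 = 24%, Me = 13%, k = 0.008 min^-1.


M = Me + (M0 - Me) * e^(-k*t)
  = 13 + (24 - 13) * e^(-0.008*212)
  = 13 + 11 * e^(-1.696)
  = 13 + 11 * 0.18342
  = 13 + 2.0176
  = 15.02%


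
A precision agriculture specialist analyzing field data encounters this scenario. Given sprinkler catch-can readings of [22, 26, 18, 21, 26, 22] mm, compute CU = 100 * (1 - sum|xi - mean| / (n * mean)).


xbar = 135 / 6 = 22.500
sum|xi - xbar| = 14
CU = 100 * (1 - 14 / (6 * 22.500))
   = 100 * (1 - 0.1037)
   = 89.63%


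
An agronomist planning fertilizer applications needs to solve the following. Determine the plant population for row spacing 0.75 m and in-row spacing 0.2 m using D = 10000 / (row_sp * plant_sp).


D = 10000 / (row_sp * plant_sp)
  = 10000 / (0.75 * 0.2)
  = 10000 / 0.1500
  = 66666.67 plants/ha


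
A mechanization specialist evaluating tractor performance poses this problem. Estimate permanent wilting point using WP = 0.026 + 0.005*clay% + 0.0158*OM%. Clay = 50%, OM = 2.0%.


WP = 0.026 + 0.005*50 + 0.0158*2.0
   = 0.026 + 0.2500 + 0.0316
   = 0.3076


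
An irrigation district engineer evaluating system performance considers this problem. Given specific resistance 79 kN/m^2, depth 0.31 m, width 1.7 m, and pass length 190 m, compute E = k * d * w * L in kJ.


E = k * d * w * L
  = 79 * 0.31 * 1.7 * 190
  = 7910.27 kJ


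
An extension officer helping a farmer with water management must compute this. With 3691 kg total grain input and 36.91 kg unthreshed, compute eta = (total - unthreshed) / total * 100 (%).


eta = (total - unthreshed) / total * 100
    = (3691 - 36.91) / 3691 * 100
    = 3654.09 / 3691 * 100
    = 99%


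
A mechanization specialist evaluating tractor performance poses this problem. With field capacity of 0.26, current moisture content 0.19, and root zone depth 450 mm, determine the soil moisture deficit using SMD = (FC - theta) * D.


SMD = (FC - theta) * D
    = (0.26 - 0.19) * 450
    = 0.070 * 450
    = 31.50 mm


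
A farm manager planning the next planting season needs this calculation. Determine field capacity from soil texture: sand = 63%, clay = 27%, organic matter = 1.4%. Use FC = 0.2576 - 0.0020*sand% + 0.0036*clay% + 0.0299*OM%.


FC = 0.2576 - 0.0020*63 + 0.0036*27 + 0.0299*1.4
   = 0.2576 - 0.1260 + 0.0972 + 0.0419
   = 0.2707


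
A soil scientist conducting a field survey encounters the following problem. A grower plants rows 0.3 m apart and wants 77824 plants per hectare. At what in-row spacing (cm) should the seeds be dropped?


spacing = 10000 / (row_sp * density)
        = 10000 / (0.3 * 77824)
        = 10000 / 23347.20
        = 0.42832 m = 42.83 cm


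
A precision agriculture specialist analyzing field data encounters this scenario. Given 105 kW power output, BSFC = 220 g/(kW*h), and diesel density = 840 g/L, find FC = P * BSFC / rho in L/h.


FC = P * BSFC / rho_fuel
   = 105 * 220 / 840
   = 23100 / 840
   = 27.50 L/h


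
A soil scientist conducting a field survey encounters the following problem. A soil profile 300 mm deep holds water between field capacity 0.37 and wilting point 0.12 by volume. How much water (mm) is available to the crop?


AW = (FC - WP) * D
   = (0.37 - 0.12) * 300
   = 0.25 * 300
   = 75 mm


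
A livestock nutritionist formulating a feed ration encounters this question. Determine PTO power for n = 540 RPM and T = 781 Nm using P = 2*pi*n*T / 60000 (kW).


P = 2*pi*n*T / 60000
  = 2*pi * 540 * 781 / 60000
  = 2649870.57 / 60000
  = 44.16 kW


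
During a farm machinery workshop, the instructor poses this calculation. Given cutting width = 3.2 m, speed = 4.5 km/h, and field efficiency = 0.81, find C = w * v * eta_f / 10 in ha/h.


C = w * v * eta_f / 10
  = 3.2 * 4.5 * 0.81 / 10
  = 11.66 / 10
  = 1.17 ha/h


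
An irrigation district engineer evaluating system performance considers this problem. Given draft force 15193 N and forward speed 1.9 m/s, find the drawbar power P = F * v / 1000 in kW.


P = F * v / 1000
  = 15193 * 1.9 / 1000
  = 28866.70 / 1000
  = 28.87 kW


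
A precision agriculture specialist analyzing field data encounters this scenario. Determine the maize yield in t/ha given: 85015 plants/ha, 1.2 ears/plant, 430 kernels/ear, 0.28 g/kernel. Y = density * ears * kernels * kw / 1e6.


Y = density * ears * kernels * kw
  = 85015 * 1.2 * 430 * 0.28 g/ha
  = 12282967.20 g/ha
  = 12282.97 kg/ha = 12.28 t/ha


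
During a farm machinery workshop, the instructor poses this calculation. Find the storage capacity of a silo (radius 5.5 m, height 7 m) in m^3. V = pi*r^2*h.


V = pi * r^2 * h
  = pi * 5.5^2 * 7
  = pi * 30.25 * 7
  = 665.23 m^3


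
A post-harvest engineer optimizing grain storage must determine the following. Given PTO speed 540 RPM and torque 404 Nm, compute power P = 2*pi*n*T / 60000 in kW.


P = 2*pi*n*T / 60000
  = 2*pi * 540 * 404 / 60000
  = 1370739.71 / 60000
  = 22.85 kW


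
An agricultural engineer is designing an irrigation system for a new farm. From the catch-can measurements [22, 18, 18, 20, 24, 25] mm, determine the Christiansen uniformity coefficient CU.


xbar = 127 / 6 = 21.167
sum|xi - xbar| = 15
CU = 100 * (1 - 15 / (6 * 21.167))
   = 100 * (1 - 0.1181)
   = 88.19%


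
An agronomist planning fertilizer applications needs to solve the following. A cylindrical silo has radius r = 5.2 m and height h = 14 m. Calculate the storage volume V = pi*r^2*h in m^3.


V = pi * r^2 * h
  = pi * 5.2^2 * 14
  = pi * 27.04 * 14
  = 1189.28 m^3


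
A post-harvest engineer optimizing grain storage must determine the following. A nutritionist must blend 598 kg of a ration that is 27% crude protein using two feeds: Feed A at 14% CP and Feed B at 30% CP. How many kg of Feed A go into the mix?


parts_A = CP_b - target = 30 - 27 = 3
parts_B = target - CP_a = 27 - 14 = 13
total_parts = 3 + 13 = 16
Feed A = 598 * 3 / 16 = 112.13 kg
Feed B = 598 * 13 / 16 = 485.88 kg

112.13 kg


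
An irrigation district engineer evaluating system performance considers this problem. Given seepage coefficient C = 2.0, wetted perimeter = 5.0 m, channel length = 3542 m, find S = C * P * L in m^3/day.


S = C * P * L
  = 2.0 * 5.0 * 3542
  = 35420 m^3/day


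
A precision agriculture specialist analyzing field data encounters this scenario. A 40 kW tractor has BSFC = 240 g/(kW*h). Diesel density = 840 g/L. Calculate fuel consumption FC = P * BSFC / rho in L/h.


FC = P * BSFC / rho_fuel
   = 40 * 240 / 840
   = 9600 / 840
   = 11.43 L/h


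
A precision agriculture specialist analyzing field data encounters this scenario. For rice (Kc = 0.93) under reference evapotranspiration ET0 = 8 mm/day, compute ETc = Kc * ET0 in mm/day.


ETc = Kc * ET0
    = 0.93 * 8
    = 7.44 mm/day


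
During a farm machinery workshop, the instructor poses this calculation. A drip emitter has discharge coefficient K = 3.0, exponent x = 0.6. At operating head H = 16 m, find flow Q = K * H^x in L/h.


Q = K * H^x
  = 3.0 * 16^0.6
  = 3.0 * 5.2780
  = 15.83 L/h


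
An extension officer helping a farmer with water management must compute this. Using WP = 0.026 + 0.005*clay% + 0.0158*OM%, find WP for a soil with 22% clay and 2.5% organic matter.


WP = 0.026 + 0.005*22 + 0.0158*2.5
   = 0.026 + 0.1100 + 0.0395
   = 0.1755


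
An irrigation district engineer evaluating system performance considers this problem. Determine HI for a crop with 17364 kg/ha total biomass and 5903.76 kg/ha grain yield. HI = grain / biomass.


HI = grain_yield / biomass
   = 5903.76 / 17364
   = 0.34


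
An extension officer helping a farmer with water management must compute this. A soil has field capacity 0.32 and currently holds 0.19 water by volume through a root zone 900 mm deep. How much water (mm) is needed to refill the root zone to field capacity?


SMD = (FC - theta) * D
    = (0.32 - 0.19) * 900
    = 0.130 * 900
    = 117 mm


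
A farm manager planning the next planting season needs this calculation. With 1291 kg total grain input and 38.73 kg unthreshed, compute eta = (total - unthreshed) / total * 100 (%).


eta = (total - unthreshed) / total * 100
    = (1291 - 38.73) / 1291 * 100
    = 1252.27 / 1291 * 100
    = 97%


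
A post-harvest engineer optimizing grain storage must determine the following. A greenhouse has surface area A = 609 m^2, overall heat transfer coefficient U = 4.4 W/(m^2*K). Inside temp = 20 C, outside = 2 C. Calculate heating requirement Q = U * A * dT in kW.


dT = 20 - (2) = 18 K
Q = U * A * dT
  = 4.4 * 609 * 18
  = 48232.80 W = 48.23 kW


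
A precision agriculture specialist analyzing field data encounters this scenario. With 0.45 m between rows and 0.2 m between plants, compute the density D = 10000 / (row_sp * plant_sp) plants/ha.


D = 10000 / (row_sp * plant_sp)
  = 10000 / (0.45 * 0.2)
  = 10000 / 0.0900
  = 111111.11 plants/ha


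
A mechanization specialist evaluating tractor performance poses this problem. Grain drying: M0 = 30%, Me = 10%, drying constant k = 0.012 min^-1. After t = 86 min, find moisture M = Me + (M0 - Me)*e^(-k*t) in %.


M = Me + (M0 - Me) * e^(-k*t)
  = 10 + (30 - 10) * e^(-0.012*86)
  = 10 + 20 * e^(-1.032)
  = 10 + 20 * 0.35629
  = 10 + 7.1259
  = 17.13%


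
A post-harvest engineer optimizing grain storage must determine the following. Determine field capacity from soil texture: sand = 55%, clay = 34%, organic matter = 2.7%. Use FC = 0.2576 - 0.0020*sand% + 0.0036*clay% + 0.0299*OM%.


FC = 0.2576 - 0.0020*55 + 0.0036*34 + 0.0299*2.7
   = 0.2576 - 0.1100 + 0.1224 + 0.0807
   = 0.3507


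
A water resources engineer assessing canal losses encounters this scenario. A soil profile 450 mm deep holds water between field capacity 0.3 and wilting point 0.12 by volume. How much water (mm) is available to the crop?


AW = (FC - WP) * D
   = (0.3 - 0.12) * 450
   = 0.18 * 450
   = 81 mm


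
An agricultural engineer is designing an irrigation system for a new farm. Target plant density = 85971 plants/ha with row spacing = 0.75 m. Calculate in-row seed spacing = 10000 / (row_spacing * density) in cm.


spacing = 10000 / (row_sp * density)
        = 10000 / (0.75 * 85971)
        = 10000 / 64478.25
        = 0.15509 m = 15.51 cm


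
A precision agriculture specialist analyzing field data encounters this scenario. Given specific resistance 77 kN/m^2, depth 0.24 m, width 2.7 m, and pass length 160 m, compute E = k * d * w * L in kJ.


E = k * d * w * L
  = 77 * 0.24 * 2.7 * 160
  = 7983.36 kJ


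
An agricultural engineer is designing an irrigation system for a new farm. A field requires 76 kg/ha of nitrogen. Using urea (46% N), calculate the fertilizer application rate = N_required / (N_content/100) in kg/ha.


Rate = N_required / (N_content / 100)
     = 76 / (46 / 100)
     = 76 / 0.46
     = 165.22 kg/ha


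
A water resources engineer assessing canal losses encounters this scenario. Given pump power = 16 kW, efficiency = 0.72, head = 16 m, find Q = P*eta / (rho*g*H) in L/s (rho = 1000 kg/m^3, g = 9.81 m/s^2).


Q = (P * 1000 * eta) / (rho * g * H)
  = (16 * 1000 * 0.72) / (1000 * 9.81 * 16)
  = 11520 / 156960
  = 0.07339 m^3/s = 73.39 L/s


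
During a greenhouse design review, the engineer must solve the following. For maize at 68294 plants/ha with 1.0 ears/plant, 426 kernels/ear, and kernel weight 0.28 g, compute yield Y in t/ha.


Y = density * ears * kernels * kw
  = 68294 * 1.0 * 426 * 0.28 g/ha
  = 8146108.32 g/ha
  = 8146.11 kg/ha = 8.15 t/ha


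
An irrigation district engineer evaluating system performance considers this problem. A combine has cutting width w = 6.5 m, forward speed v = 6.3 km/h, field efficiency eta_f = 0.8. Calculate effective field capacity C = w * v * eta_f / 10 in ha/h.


C = w * v * eta_f / 10
  = 6.5 * 6.3 * 0.8 / 10
  = 32.76 / 10
  = 3.28 ha/h


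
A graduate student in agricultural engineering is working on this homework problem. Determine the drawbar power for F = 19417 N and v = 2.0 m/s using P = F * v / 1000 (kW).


P = F * v / 1000
  = 19417 * 2.0 / 1000
  = 38834 / 1000
  = 38.83 kW


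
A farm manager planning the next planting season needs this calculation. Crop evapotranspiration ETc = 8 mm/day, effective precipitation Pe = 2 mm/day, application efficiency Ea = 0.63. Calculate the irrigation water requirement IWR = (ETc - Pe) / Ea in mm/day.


IWR = (ETc - Pe) / Ea
    = (8 - 2) / 0.63
    = 6 / 0.63
    = 9.52 mm/day


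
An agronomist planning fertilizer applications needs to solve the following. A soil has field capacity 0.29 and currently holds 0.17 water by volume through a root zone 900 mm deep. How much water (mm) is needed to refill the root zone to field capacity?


SMD = (FC - theta) * D
    = (0.29 - 0.17) * 900
    = 0.120 * 900
    = 108 mm


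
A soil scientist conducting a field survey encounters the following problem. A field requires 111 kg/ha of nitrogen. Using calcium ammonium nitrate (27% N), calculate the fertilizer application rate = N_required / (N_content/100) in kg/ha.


Rate = N_required / (N_content / 100)
     = 111 / (27 / 100)
     = 111 / 0.27
     = 411.11 kg/ha


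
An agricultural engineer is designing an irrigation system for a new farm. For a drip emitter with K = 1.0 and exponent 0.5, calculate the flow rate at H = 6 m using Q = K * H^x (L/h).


Q = K * H^x
  = 1.0 * 6^0.5
  = 1.0 * 2.4495
  = 2.45 L/h


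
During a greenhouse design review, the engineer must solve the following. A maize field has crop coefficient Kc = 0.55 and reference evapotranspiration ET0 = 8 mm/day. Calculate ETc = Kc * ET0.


ETc = Kc * ET0
    = 0.55 * 8
    = 4.40 mm/day


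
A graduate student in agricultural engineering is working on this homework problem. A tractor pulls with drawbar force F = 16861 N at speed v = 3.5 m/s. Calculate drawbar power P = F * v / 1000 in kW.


P = F * v / 1000
  = 16861 * 3.5 / 1000
  = 59013.50 / 1000
  = 59.01 kW


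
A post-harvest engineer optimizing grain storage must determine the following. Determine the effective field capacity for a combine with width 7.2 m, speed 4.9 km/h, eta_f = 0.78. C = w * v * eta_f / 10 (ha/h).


C = w * v * eta_f / 10
  = 7.2 * 4.9 * 0.78 / 10
  = 27.52 / 10
  = 2.75 ha/h


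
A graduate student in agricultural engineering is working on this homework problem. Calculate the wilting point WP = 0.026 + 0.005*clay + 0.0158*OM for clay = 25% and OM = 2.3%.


WP = 0.026 + 0.005*25 + 0.0158*2.3
   = 0.026 + 0.1250 + 0.0363
   = 0.1873


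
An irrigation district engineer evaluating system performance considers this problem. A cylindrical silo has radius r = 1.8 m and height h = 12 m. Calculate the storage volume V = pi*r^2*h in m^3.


V = pi * r^2 * h
  = pi * 1.8^2 * 12
  = pi * 3.24 * 12
  = 122.15 m^3


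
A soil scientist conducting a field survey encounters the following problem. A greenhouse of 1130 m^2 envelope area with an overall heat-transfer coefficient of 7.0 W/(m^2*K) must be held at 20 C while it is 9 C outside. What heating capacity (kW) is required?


dT = 20 - (9) = 11 K
Q = U * A * dT
  = 7.0 * 1130 * 11
  = 87010 W = 87.01 kW
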